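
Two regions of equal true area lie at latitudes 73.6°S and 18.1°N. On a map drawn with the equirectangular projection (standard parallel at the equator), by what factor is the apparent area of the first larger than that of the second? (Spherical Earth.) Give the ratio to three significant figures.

Plate carrée maps x = Rλ, y = Rφ. The meridian scale is h = 1 and the parallel scale is k = 1/cos φ = sec φ.
Areal scale at 73.6°: h·k = 1.000 × 3.542 = 3.542.
Areal scale at 18.1°: h·k = 1.000 × 1.052 = 1.052.
Ratio = 3.542/1.052 ≈ 3.37.

3.37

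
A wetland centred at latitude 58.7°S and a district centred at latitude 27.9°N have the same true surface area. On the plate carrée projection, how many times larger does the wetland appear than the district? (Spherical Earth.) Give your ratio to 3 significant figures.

1.70

Plate carrée maps x = Rλ, y = Rφ. The meridian scale is h = 1 and the parallel scale is k = 1/cos φ = sec φ.
Areal scale at 58.7°: h·k = 1.000 × 1.925 = 1.925.
Areal scale at 27.9°: h·k = 1.000 × 1.132 = 1.132.
Ratio = 1.925/1.132 ≈ 1.70.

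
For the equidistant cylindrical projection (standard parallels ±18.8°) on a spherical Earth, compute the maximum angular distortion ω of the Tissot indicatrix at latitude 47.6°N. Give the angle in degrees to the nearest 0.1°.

19.3°

In the equirectangular projection with standard parallel φ₀ = 18.8° (x = Rλ cos φ₀, y = Rφ), meridians are true-scale (h = 1) and the parallel scale is k = cos φ₀ / cos φ.
At 47.6°: h = 1.000, k = 1.404; principal scales a = 1.404, b = 1.000.
sin(ω/2) = (a − b)/(a + b) = 0.4039/2.404 = 0.1680, so ω = 2 arcsin(0.1680) ≈ 19.3°.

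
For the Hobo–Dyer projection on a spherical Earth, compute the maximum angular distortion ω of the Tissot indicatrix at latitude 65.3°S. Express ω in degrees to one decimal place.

68.9°

Hobo–Dyer is a cylindrical equal-area projection with standard parallels at ±37.5°. Cylindrical equal-area (φ₀ = 37.5°): h = cos φ / cos 37.5° along meridians, k = cos 37.5° / cos φ along parallels; h·k = 1.
At 65.3°: h = 0.5267, k = 1.899; principal scales a = 1.899, b = 0.5267.
sin(ω/2) = (a − b)/(a + b) = 1.372/2.425 = 0.5657, so ω = 2 arcsin(0.5657) ≈ 68.9°.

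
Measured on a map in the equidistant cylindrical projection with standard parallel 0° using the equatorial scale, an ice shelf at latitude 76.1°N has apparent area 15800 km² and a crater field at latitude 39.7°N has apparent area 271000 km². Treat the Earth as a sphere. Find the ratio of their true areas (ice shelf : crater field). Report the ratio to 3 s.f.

0.0182

On the plate carrée, areal scale = h·k = 1 × sec φ, so true area = apparent × cos φ.
True area of ice shelf: 15800 × cos(76.1°) = 15800 × 0.2402 = 3796 km².
True area of crater field: 271000 × cos(39.7°) = 271000 × 0.7694 = 208500 km².
Ratio = 3796 / 208500 ≈ 0.0182.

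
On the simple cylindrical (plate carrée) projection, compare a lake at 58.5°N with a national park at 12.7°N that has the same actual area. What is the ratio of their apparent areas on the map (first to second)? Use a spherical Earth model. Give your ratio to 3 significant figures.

In the plate carrée (x = Rλ, y = Rφ), meridians are true-scale (h = 1) and parallels are stretched by k = sec φ.
Areal scale at 58.5°: h·k = 1.000 × 1.914 = 1.914.
Areal scale at 12.7°: h·k = 1.000 × 1.025 = 1.025.
Ratio = 1.914/1.025 ≈ 1.87.

1.87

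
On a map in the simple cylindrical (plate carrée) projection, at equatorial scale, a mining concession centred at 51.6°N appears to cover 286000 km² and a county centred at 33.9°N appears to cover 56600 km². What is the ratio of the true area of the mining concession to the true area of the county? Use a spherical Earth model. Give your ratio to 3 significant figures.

3.78

On the plate carrée, areal scale = h·k = 1 × sec φ, so true area = apparent × cos φ.
True area of mining concession: 286000 × cos(51.6°) = 286000 × 0.6211 = 177600 km².
True area of county: 56600 × cos(33.9°) = 56600 × 0.8300 = 46980 km².
Ratio = 177600 / 46980 ≈ 3.78.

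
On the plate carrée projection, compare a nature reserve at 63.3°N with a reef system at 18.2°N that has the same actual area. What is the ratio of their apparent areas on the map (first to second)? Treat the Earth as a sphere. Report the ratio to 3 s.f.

2.11

For the equirectangular projection with φ₀ = 0 (plate carrée), h = 1 along meridians and k = sec φ along parallels.
Areal scale at 63.3°: h·k = 1.000 × 2.226 = 2.226.
Areal scale at 18.2°: h·k = 1.000 × 1.053 = 1.053.
Ratio = 2.226/1.053 ≈ 2.11.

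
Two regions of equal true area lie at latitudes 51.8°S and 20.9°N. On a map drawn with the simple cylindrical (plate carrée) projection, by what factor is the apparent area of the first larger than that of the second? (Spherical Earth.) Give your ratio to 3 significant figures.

1.51

For the equirectangular projection with φ₀ = 0 (plate carrée), h = 1 along meridians and k = sec φ along parallels.
Areal scale at 51.8°: h·k = 1.000 × 1.617 = 1.617.
Areal scale at 20.9°: h·k = 1.000 × 1.070 = 1.070.
Ratio = 1.617/1.070 ≈ 1.51.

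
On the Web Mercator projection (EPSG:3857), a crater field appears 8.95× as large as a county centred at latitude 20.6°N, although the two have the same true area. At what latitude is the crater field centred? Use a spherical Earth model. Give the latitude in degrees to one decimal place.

71.8°

On Mercator, (apparent₁)/(apparent₂) = sec²φ₁ / sec²φ₂ when true areas are equal.
cos²φ₂ / cos²φ₁ = 8.95  ⇒  cos φ₁ = cos 20.6° / √8.95 = 0.9361/2.992 = 0.3129.
φ₁ = arccos(0.3129) ≈ 71.8°.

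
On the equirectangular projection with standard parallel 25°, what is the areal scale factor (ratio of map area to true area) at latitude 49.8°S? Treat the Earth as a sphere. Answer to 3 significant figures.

With standard parallel φ₀ = 25°, the equirectangular projection gives x = Rλ cos φ₀, y = Rφ, so h = 1 and k = cos 25° / cos φ.
Areal scale = h·k = 1 × cos φ₀ / cos φ; at 49.8°, h = 1.000, k = 1.404, so h·k = 1.404.

1.40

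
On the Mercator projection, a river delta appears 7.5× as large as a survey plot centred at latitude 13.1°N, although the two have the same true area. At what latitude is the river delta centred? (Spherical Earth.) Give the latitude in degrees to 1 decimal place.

Mercator areal scale is sec²φ, so apparent-area ratio = sec²φ₁ / sec²φ₂ = cos²φ₂ / cos²φ₁.
cos²φ₂ / cos²φ₁ = 7.5  ⇒  cos φ₁ = cos 13.1° / √7.5 = 0.9740/2.739 = 0.3556.
φ₁ = arccos(0.3556) ≈ 69.2°.

69.2°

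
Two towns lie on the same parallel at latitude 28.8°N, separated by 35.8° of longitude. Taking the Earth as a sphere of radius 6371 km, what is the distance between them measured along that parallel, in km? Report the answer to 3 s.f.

3490 km

Arc length along a parallel = R cos φ · Δλ (with Δλ in radians).
= 6371 × cos 28.8° × (35.8° × π/180) = 6371 × 0.8763 × 0.6248 ≈ 3490 km.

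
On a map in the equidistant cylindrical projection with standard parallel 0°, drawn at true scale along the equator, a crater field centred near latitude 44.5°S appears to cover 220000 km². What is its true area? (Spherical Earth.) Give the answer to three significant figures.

157000 km²

In the plate carrée (x = Rλ, y = Rφ), meridians are true-scale (h = 1) and parallels are stretched by k = sec φ.
Areal scale = h·k = 1 × sec φ; at 44.5°, h = 1.000, k = 1.402, so h·k = 1.402.
True area = apparent / (areal scale) = 220000 / 1.402 ≈ 157000 km².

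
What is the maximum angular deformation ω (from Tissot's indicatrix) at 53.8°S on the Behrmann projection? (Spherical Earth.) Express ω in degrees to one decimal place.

42.8°

The Behrmann projection is cylindrical equal-area with φ₀ = 30°. Cylindrical equal-area (φ₀ = 30°): h = cos φ / cos 30° along meridians, k = cos 30° / cos φ along parallels; h·k = 1.
At 53.8°: h = 0.6820, k = 1.466; principal scales a = 1.466, b = 0.6820.
sin(ω/2) = (a − b)/(a + b) = 0.7844/2.148 = 0.3651, so ω = 2 arcsin(0.3651) ≈ 42.8°.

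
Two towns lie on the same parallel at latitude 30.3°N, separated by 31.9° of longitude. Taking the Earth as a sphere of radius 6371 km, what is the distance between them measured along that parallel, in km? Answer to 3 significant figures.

3060 km

Arc length along a parallel = R cos φ · Δλ (with Δλ in radians).
= 6371 × cos 30.3° × (31.9° × π/180) = 6371 × 0.8634 × 0.5568 ≈ 3060 km.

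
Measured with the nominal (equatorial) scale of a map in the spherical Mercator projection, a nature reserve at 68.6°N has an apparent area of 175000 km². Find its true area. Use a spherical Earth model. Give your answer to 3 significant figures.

For Mercator, h = k = sec φ (a conformal cylindrical projection has a single point scale, 1/cos φ).
Areal scale = k² = sec²φ = 1/cos²(68.6°) = 1/0.3649² = 7.511.
True area = apparent / (areal scale) = 175000 / 7.511 ≈ 23300 km².

23300 km²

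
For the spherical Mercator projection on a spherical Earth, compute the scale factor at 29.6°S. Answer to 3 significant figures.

1.15

For Mercator, h = k = sec φ (a conformal cylindrical projection has a single point scale, 1/cos φ).
k = 1/cos 29.6° = 1/0.8695 = 1.150.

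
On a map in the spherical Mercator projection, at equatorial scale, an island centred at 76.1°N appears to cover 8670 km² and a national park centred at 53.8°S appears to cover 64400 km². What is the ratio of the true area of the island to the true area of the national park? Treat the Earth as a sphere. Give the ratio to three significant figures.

Mercator's areal exaggeration is sec²φ; hence true area = (apparent area) · cos²φ.
True area of island: 8670 × cos²(76.1°) = 8670 × 0.05771 = 500.3 km².
True area of national park: 64400 × cos²(53.8°) = 64400 × 0.3488 = 22460 km².
Ratio = 500.3 / 22460 ≈ 0.0223.

0.0223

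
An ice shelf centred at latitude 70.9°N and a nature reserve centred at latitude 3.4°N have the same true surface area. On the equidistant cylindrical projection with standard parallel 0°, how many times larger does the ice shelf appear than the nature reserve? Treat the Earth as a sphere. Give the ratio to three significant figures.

Plate carrée maps x = Rλ, y = Rφ. The meridian scale is h = 1 and the parallel scale is k = 1/cos φ = sec φ.
Areal scale at 70.9°: h·k = 1.000 × 3.056 = 3.056.
Areal scale at 3.4°: h·k = 1.000 × 1.002 = 1.002.
Ratio = 3.056/1.002 ≈ 3.05.

3.05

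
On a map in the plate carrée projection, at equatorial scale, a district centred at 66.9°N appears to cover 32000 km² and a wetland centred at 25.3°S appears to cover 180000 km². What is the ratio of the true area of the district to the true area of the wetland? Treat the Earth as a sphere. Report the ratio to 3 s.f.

0.0771

Plate carrée has h = 1 and k = sec φ, giving areal scale sec φ; true area = (apparent area) · cos φ.
True area of district: 32000 × cos(66.9°) = 32000 × 0.3923 = 12550 km².
True area of wetland: 180000 × cos(25.3°) = 180000 × 0.9041 = 162700 km².
Ratio = 12550 / 162700 ≈ 0.0771.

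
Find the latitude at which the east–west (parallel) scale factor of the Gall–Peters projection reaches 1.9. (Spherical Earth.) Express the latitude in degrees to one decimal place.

Gall–Peters is a cylindrical equal-area projection with standard parallels at ±45°. A cylindrical equal-area projection with standard parallel φ₀ has meridian scale h = cos φ / cos φ₀ and parallel scale k = cos φ₀ / cos φ (so areas are preserved, h·k = 1).
k = cos φ₀ / cos φ = 1.9  ⇒  cos φ = cos 45° / 1.9 = 0.3722.
φ = arccos(0.3722) ≈ 68.2°.

68.2°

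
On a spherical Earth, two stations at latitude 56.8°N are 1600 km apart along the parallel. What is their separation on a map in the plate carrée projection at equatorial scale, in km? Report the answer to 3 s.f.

2920 km

For the equirectangular projection with φ₀ = 0 (plate carrée), h = 1 along meridians and k = sec φ along parallels.
Along the parallel, k = sec 56.8° = 1/0.5476 = 1.826.
Map distance = 1600 × 1.826 ≈ 2920 km.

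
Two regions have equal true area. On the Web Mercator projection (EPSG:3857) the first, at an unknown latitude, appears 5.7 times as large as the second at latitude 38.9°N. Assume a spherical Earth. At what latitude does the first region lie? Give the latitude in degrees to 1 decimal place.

71.0°

On Mercator, (apparent₁)/(apparent₂) = sec²φ₁ / sec²φ₂ when true areas are equal.
cos²φ₂ / cos²φ₁ = 5.7  ⇒  cos φ₁ = cos 38.9° / √5.7 = 0.7782/2.387 = 0.3260.
φ₁ = arccos(0.3260) ≈ 71.0°.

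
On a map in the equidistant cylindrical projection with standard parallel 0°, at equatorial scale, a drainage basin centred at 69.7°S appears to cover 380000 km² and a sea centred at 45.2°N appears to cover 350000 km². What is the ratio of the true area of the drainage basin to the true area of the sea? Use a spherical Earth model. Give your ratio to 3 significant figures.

0.535

On the plate carrée, areal scale = h·k = 1 × sec φ, so true area = apparent × cos φ.
True area of drainage basin: 380000 × cos(69.7°) = 380000 × 0.3469 = 131800 km².
True area of sea: 350000 × cos(45.2°) = 350000 × 0.7046 = 246600 km².
Ratio = 131800 / 246600 ≈ 0.535.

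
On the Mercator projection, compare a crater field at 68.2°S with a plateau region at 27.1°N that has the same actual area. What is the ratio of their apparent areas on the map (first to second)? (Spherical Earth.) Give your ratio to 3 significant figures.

On Mercator, area is exaggerated by sec²φ = 1/cos²φ.
At 68.2°: sec²(68.2°) = 1/0.3714² = 7.251.
At 27.1°: sec²(27.1°) = 1/0.8902² = 1.262.
Ratio = 7.251/1.262 = cos²(27.1°)/cos²(68.2°) ≈ 5.75.

5.75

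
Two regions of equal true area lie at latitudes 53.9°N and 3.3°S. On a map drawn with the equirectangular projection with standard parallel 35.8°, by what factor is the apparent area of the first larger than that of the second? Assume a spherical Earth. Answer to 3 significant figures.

1.69

With standard parallel φ₀ = 35.8°, the equirectangular projection gives x = Rλ cos φ₀, y = Rφ, so h = 1 and k = cos 35.8° / cos φ.
Areal scale at 53.9°: h·k = 1.000 × 1.377 = 1.377.
Areal scale at 3.3°: h·k = 1.000 × 0.8124 = 0.8124.
Ratio = 1.377/0.8124 ≈ 1.69.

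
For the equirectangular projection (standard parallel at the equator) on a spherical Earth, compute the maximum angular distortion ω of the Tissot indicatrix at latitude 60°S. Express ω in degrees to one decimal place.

In the plate carrée (x = Rλ, y = Rφ), meridians are true-scale (h = 1) and parallels are stretched by k = sec φ.
At 60°: h = 1.000, k = 2.000; principal scales a = 2.000, b = 1.000.
sin(ω/2) = (a − b)/(a + b) = 1.0000/3.000 = 0.3333, so ω = 2 arcsin(0.3333) ≈ 38.9°.

38.9°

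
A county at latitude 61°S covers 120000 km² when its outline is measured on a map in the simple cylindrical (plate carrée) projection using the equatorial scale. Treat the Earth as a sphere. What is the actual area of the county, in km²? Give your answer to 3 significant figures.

In the plate carrée (x = Rλ, y = Rφ), meridians are true-scale (h = 1) and parallels are stretched by k = sec φ.
Areal scale = h·k = 1 × sec φ; at 61°, h = 1.000, k = 2.063, so h·k = 2.063.
True area = apparent / (areal scale) = 120000 / 2.063 ≈ 58200 km².

58200 km²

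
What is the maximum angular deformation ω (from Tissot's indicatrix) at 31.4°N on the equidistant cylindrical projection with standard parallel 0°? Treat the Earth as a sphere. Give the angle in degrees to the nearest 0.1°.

In the plate carrée (x = Rλ, y = Rφ), meridians are true-scale (h = 1) and parallels are stretched by k = sec φ.
At 31.4°: h = 1.000, k = 1.172; principal scales a = 1.172, b = 1.000.
sin(ω/2) = (a − b)/(a + b) = 0.1716/2.172 = 0.07901, so ω = 2 arcsin(0.07901) ≈ 9.1°.

9.1°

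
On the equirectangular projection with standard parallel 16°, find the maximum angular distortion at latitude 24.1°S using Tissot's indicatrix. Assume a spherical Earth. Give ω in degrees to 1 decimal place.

3.0°

In the equirectangular projection with standard parallel φ₀ = 16° (x = Rλ cos φ₀, y = Rφ), meridians are true-scale (h = 1) and the parallel scale is k = cos φ₀ / cos φ.
At 24.1°: h = 1.000, k = 1.053; principal scales a = 1.053, b = 1.000.
sin(ω/2) = (a − b)/(a + b) = 0.05305/2.053 = 0.02584, so ω = 2 arcsin(0.02584) ≈ 3.0°.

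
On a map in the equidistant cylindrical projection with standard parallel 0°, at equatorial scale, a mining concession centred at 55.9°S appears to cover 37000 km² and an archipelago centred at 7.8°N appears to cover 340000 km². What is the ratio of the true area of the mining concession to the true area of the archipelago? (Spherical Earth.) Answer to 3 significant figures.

Plate carrée has h = 1 and k = sec φ, giving areal scale sec φ; true area = (apparent area) · cos φ.
True area of mining concession: 37000 × cos(55.9°) = 37000 × 0.5606 = 20740 km².
True area of archipelago: 340000 × cos(7.8°) = 340000 × 0.9907 = 336900 km².
Ratio = 20740 / 336900 ≈ 0.0616.

0.0616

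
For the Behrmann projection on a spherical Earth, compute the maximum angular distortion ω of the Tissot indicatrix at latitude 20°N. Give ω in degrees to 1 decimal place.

9.3°

The Behrmann projection is cylindrical equal-area with φ₀ = 30°. For cylindrical equal-area with standard parallel φ₀, h = cos φ / cos φ₀ and k = cos φ₀ / cos φ, so h·k = 1.
At 20°: h = 1.085, k = 0.9216; principal scales a = 1.085, b = 0.9216.
sin(ω/2) = (a − b)/(a + b) = 0.1635/2.007 = 0.08146, so ω = 2 arcsin(0.08146) ≈ 9.3°.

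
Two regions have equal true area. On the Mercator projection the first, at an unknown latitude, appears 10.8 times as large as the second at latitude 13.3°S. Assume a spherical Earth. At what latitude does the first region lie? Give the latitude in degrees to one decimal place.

Mercator areal scale is sec²φ, so apparent-area ratio = sec²φ₁ / sec²φ₂ = cos²φ₂ / cos²φ₁.
cos²φ₂ / cos²φ₁ = 10.8  ⇒  cos φ₁ = cos 13.3° / √10.8 = 0.9732/3.286 = 0.2961.
φ₁ = arccos(0.2961) ≈ 72.8°.

72.8°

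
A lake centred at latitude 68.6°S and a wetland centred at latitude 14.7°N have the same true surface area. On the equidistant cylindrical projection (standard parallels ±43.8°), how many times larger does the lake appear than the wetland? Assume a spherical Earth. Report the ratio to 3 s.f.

With standard parallel φ₀ = 43.8°, the equirectangular projection gives x = Rλ cos φ₀, y = Rφ, so h = 1 and k = cos 43.8° / cos φ.
Areal scale at 68.6°: h·k = 1.000 × 1.978 = 1.978.
Areal scale at 14.7°: h·k = 1.000 × 0.7462 = 0.7462.
Ratio = 1.978/0.7462 ≈ 2.65.

2.65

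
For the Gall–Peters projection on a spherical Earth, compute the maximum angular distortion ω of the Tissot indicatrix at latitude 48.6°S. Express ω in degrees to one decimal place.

Gall–Peters is a cylindrical equal-area projection with standard parallels at ±45°. A cylindrical equal-area projection with standard parallel φ₀ has meridian scale h = cos φ / cos φ₀ and parallel scale k = cos φ₀ / cos φ (so areas are preserved, h·k = 1).
At 48.6°: h = 0.9352, k = 1.069; principal scales a = 1.069, b = 0.9352.
sin(ω/2) = (a − b)/(a + b) = 0.1340/2.004 = 0.06686, so ω = 2 arcsin(0.06686) ≈ 7.7°.

7.7°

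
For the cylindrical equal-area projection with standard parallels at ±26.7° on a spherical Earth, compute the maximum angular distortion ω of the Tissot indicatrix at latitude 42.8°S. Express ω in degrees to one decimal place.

Cylindrical equal-area (φ₀ = 26.7°): h = cos φ / cos 26.7° along meridians, k = cos 26.7° / cos φ along parallels; h·k = 1.
At 42.8°: h = 0.8213, k = 1.218; principal scales a = 1.218, b = 0.8213.
sin(ω/2) = (a − b)/(a + b) = 0.3963/2.039 = 0.1944, so ω = 2 arcsin(0.1944) ≈ 22.4°.

22.4°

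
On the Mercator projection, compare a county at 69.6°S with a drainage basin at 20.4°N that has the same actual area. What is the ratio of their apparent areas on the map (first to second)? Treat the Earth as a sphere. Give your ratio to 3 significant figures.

7.23

Mercator areal scale is sec²φ.
At 69.6°: sec²(69.6°) = 1/0.3486² = 8.230.
At 20.4°: sec²(20.4°) = 1/0.9373² = 1.138.
Ratio = 8.230/1.138 = cos²(20.4°)/cos²(69.6°) ≈ 7.23.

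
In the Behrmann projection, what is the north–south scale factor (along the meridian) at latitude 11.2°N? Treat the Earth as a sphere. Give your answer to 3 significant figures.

Behrmann is a cylindrical equal-area projection with standard parallels at ±30°. Cylindrical equal-area (φ₀ = 30°): h = cos φ / cos 30° along meridians, k = cos 30° / cos φ along parallels; h·k = 1.
h = cos 11.2° / cos 30° = 0.9810/0.8660 = 1.133.

1.13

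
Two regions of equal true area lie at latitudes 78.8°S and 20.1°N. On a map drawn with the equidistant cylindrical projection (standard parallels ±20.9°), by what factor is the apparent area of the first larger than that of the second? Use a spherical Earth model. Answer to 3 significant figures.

4.83

With standard parallel φ₀ = 20.9°, the equirectangular projection gives x = Rλ cos φ₀, y = Rφ, so h = 1 and k = cos 20.9° / cos φ.
Areal scale at 78.8°: h·k = 1.000 × 4.810 = 4.810.
Areal scale at 20.1°: h·k = 1.000 × 0.9948 = 0.9948.
Ratio = 4.810/0.9948 ≈ 4.83.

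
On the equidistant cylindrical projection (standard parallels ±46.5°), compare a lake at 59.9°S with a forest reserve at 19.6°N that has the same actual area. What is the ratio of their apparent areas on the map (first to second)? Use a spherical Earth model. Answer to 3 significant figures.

The equidistant cylindrical projection with φ₀ = 46.5° has h = 1 (meridians true) and k = cos φ₀ / cos φ along parallels.
Areal scale at 59.9°: h·k = 1.000 × 1.373 = 1.373.
Areal scale at 19.6°: h·k = 1.000 × 0.7307 = 0.7307.
Ratio = 1.373/0.7307 ≈ 1.88.

1.88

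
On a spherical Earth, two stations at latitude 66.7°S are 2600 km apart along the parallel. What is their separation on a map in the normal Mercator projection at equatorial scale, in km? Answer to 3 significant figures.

6570 km

For Mercator, h = k = sec φ (a conformal cylindrical projection has a single point scale, 1/cos φ).
Along the parallel, k = sec 66.7° = 1/0.3955 = 2.528.
Map distance = 2600 × 2.528 ≈ 6570 km.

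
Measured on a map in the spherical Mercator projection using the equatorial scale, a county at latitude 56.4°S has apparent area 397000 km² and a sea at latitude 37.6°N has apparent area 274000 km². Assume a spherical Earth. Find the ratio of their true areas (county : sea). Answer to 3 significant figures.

0.707

Since Mercator area scale is 1/cos²φ, the true area equals the apparent area multiplied by cos²φ.
True area of county: 397000 × cos²(56.4°) = 397000 × 0.3062 = 121600 km².
True area of sea: 274000 × cos²(37.6°) = 274000 × 0.6277 = 172000 km².
Ratio = 121600 / 172000 ≈ 0.707.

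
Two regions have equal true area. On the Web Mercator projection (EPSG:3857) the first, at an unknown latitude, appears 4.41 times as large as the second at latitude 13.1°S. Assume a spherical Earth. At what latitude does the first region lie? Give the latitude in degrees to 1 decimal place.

62.4°

Mercator areal scale is sec²φ, so apparent-area ratio = sec²φ₁ / sec²φ₂ = cos²φ₂ / cos²φ₁.
cos²φ₂ / cos²φ₁ = 4.41  ⇒  cos φ₁ = cos 13.1° / √4.41 = 0.9740/2.100 = 0.4638.
φ₁ = arccos(0.4638) ≈ 62.4°.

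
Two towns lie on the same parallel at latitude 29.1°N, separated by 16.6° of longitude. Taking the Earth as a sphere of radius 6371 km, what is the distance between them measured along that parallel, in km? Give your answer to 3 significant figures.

Arc length along a parallel = R cos φ · Δλ (with Δλ in radians).
= 6371 × cos 29.1° × (16.6° × π/180) = 6371 × 0.8738 × 0.2897 ≈ 1610 km.

1610 km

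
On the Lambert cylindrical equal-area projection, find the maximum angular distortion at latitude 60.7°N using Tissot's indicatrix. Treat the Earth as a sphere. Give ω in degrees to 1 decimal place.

The Lambert cylindrical equal-area projection is the cylindrical equal-area projection with its standard parallel at the equator (φ₀ = 0). Cylindrical equal-area (φ₀ = 0°): h = cos φ / cos 0° along meridians, k = cos 0° / cos φ along parallels; h·k = 1.
At 60.7°: h = 0.4894, k = 2.043; principal scales a = 2.043, b = 0.4894.
sin(ω/2) = (a − b)/(a + b) = 1.554/2.533 = 0.6136, so ω = 2 arcsin(0.6136) ≈ 75.7°.

75.7°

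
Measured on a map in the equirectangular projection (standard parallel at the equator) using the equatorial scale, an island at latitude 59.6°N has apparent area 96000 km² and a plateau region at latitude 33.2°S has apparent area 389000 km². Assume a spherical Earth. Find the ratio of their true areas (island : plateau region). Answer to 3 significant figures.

On the plate carrée, areal scale = h·k = 1 × sec φ, so true area = apparent × cos φ.
True area of island: 96000 × cos(59.6°) = 96000 × 0.5060 = 48580 km².
True area of plateau region: 389000 × cos(33.2°) = 389000 × 0.8368 = 325500 km².
Ratio = 48580 / 325500 ≈ 0.149.

0.149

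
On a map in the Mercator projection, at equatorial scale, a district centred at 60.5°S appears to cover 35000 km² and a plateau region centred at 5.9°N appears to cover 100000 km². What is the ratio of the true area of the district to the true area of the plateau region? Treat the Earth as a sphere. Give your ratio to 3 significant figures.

Since Mercator area scale is 1/cos²φ, the true area equals the apparent area multiplied by cos²φ.
True area of district: 35000 × cos²(60.5°) = 35000 × 0.2425 = 8487 km².
True area of plateau region: 100000 × cos²(5.9°) = 100000 × 0.9894 = 98940 km².
Ratio = 8487 / 98940 ≈ 0.0858.

0.0858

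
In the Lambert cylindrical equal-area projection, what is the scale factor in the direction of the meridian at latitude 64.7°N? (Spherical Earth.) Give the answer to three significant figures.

The Lambert cylindrical equal-area projection is the cylindrical equal-area projection with its standard parallel at the equator (φ₀ = 0). Cylindrical equal-area (φ₀ = 0°): h = cos φ / cos 0° along meridians, k = cos 0° / cos φ along parallels; h·k = 1.
h = cos 64.7° / cos 0° = 0.4274/1.000 = 0.4274.

0.427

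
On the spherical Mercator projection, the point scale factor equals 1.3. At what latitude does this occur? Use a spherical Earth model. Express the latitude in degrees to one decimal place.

Mercator scale is k = sec φ = 1/cos φ.
1/cos φ = 1.3  ⇒  cos φ = 0.7692  ⇒  φ = arccos(0.7692) ≈ 39.7°.

39.7°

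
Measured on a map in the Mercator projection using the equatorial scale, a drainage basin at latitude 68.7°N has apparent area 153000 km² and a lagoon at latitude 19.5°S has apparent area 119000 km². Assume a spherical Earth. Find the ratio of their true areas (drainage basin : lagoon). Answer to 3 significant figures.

Since Mercator area scale is 1/cos²φ, the true area equals the apparent area multiplied by cos²φ.
True area of drainage basin: 153000 × cos²(68.7°) = 153000 × 0.1320 = 20190 km².
True area of lagoon: 119000 × cos²(19.5°) = 119000 × 0.8886 = 105700 km².
Ratio = 20190 / 105700 ≈ 0.191.

0.191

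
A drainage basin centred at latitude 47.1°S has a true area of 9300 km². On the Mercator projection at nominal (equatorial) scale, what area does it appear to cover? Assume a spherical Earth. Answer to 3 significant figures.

20100 km²

Mercator is conformal, so the point scale is isotropic: h = k = sec φ = 1/cos φ.
Areal scale = k² = sec²φ = 1/cos²(47.1°) = 1/0.6807² = 2.158.
Apparent area = 9300 × 2.158 ≈ 20100 km².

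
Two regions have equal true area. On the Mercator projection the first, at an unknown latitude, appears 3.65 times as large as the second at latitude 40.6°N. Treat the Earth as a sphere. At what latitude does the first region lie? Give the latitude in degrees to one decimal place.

66.6°

Mercator areal scale is sec²φ, so apparent-area ratio = sec²φ₁ / sec²φ₂ = cos²φ₂ / cos²φ₁.
cos²φ₂ / cos²φ₁ = 3.65  ⇒  cos φ₁ = cos 40.6° / √3.65 = 0.7593/1.910 = 0.3974.
φ₁ = arccos(0.3974) ≈ 66.6°.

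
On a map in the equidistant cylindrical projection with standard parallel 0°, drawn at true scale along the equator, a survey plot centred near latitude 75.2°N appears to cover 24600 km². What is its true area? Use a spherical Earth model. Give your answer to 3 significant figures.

For the equirectangular projection with φ₀ = 0 (plate carrée), h = 1 along meridians and k = sec φ along parallels.
Areal scale = h·k = 1 × sec φ; at 75.2°, h = 1.000, k = 3.915, so h·k = 3.915.
True area = apparent / (areal scale) = 24600 / 3.915 ≈ 6280 km².

6280 km²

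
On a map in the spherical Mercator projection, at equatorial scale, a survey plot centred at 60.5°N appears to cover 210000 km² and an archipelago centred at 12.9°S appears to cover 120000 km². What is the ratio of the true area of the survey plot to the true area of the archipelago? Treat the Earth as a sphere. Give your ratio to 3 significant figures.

Since Mercator area scale is 1/cos²φ, the true area equals the apparent area multiplied by cos²φ.
True area of survey plot: 210000 × cos²(60.5°) = 210000 × 0.2425 = 50920 km².
True area of archipelago: 120000 × cos²(12.9°) = 120000 × 0.9502 = 114000 km².
Ratio = 50920 / 114000 ≈ 0.447.

0.447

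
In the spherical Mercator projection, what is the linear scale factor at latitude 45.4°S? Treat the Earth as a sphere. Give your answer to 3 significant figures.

1.42

For Mercator, h = k = sec φ (a conformal cylindrical projection has a single point scale, 1/cos φ).
k = 1/cos 45.4° = 1/0.7022 = 1.424.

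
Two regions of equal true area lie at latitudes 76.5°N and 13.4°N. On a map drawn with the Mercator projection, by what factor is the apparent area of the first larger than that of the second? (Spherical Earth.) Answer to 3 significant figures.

17.4

Mercator is conformal with k = sec φ, so areal scale = k² = sec²φ.
At 76.5°: sec²(76.5°) = 1/0.2334² = 18.35.
At 13.4°: sec²(13.4°) = 1/0.9728² = 1.057.
Ratio = 18.35/1.057 = cos²(13.4°)/cos²(76.5°) ≈ 17.4.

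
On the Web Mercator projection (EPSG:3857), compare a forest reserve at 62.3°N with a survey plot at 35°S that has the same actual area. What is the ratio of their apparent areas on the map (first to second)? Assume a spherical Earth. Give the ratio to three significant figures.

Mercator areal scale is sec²φ.
At 62.3°: sec²(62.3°) = 1/0.4648² = 4.628.
At 35°: sec²(35°) = 1/0.8192² = 1.490.
Ratio = 4.628/1.490 = cos²(35°)/cos²(62.3°) ≈ 3.11.

3.11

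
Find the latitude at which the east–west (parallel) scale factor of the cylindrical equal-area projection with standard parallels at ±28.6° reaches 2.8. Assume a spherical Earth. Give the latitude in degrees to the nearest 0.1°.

71.7°

For cylindrical equal-area with standard parallel φ₀, h = cos φ / cos φ₀ and k = cos φ₀ / cos φ, so h·k = 1.
k = cos φ₀ / cos φ = 2.8  ⇒  cos φ = cos 28.6° / 2.8 = 0.3136.
φ = arccos(0.3136) ≈ 71.7°.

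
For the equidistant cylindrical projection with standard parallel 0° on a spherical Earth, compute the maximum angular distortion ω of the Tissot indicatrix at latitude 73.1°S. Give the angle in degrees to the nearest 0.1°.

In the plate carrée (x = Rλ, y = Rφ), meridians are true-scale (h = 1) and parallels are stretched by k = sec φ.
At 73.1°: h = 1.000, k = 3.440; principal scales a = 3.440, b = 1.000.
sin(ω/2) = (a − b)/(a + b) = 2.440/4.440 = 0.5495, so ω = 2 arcsin(0.5495) ≈ 66.7°.

66.7°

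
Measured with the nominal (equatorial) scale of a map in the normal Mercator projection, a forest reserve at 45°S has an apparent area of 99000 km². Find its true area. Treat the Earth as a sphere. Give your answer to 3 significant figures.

49500 km²

For Mercator, h = k = sec φ (a conformal cylindrical projection has a single point scale, 1/cos φ).
Areal scale = k² = sec²φ = 1/cos²(45°) = 1/0.7071² = 2.000.
True area = apparent / (areal scale) = 99000 / 2.000 ≈ 49500 km².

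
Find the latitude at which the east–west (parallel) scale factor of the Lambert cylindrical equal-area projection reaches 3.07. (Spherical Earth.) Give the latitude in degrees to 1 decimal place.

71.0°

The Lambert cylindrical equal-area projection is the cylindrical equal-area projection with its standard parallel at the equator (φ₀ = 0). A cylindrical equal-area projection with standard parallel φ₀ has meridian scale h = cos φ / cos φ₀ and parallel scale k = cos φ₀ / cos φ (so areas are preserved, h·k = 1).
k = cos φ₀ / cos φ = 3.07  ⇒  cos φ = cos 0° / 3.07 = 0.3257.
φ = arccos(0.3257) ≈ 71.0°.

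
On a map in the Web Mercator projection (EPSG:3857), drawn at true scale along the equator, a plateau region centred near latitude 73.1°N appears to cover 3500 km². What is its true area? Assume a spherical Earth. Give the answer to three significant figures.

296 km²

Mercator is conformal, so the point scale is isotropic: h = k = sec φ = 1/cos φ.
Areal scale = k² = sec²φ = 1/cos²(73.1°) = 1/0.2907² = 11.83.
True area = apparent / (areal scale) = 3500 / 11.83 ≈ 296 km².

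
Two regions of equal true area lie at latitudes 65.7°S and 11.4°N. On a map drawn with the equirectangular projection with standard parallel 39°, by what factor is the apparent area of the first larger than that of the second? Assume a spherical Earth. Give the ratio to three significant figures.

The equidistant cylindrical projection with φ₀ = 39° has h = 1 (meridians true) and k = cos φ₀ / cos φ along parallels.
Areal scale at 65.7°: h·k = 1.000 × 1.889 = 1.889.
Areal scale at 11.4°: h·k = 1.000 × 0.7928 = 0.7928.
Ratio = 1.889/0.7928 ≈ 2.38.

2.38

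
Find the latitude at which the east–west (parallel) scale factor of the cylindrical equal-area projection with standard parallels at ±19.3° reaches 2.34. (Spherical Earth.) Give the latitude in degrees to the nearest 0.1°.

66.2°

For cylindrical equal-area with standard parallel φ₀, h = cos φ / cos φ₀ and k = cos φ₀ / cos φ, so h·k = 1.
k = cos φ₀ / cos φ = 2.34  ⇒  cos φ = cos 19.3° / 2.34 = 0.4033.
φ = arccos(0.4033) ≈ 66.2°.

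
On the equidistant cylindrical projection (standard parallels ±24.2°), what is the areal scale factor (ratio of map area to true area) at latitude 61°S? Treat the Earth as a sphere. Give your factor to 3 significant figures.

1.88

The equidistant cylindrical projection with φ₀ = 24.2° has h = 1 (meridians true) and k = cos φ₀ / cos φ along parallels.
Areal scale = h·k = 1 × cos φ₀ / cos φ; at 61°, h = 1.000, k = 1.881, so h·k = 1.881.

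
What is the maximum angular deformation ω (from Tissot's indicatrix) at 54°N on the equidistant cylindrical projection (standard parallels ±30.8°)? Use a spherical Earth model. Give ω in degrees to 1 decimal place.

The equidistant cylindrical projection with φ₀ = 30.8° has h = 1 (meridians true) and k = cos φ₀ / cos φ along parallels.
At 54°: h = 1.000, k = 1.461; principal scales a = 1.461, b = 1.000.
sin(ω/2) = (a − b)/(a + b) = 0.4613/2.461 = 0.1874, so ω = 2 arcsin(0.1874) ≈ 21.6°.

21.6°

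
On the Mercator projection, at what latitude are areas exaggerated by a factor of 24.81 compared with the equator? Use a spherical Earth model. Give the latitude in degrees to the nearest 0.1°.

Mercator areal scale is sec²φ.
sec²φ = 24.81  ⇒  cos²φ = 0.04031  ⇒  cos φ = 0.2008.
φ = arccos(0.2008) ≈ 78.4°.

78.4°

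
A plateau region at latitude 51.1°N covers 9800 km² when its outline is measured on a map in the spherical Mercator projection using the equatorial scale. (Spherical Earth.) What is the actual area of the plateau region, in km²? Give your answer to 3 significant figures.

The Mercator projection is conformal; its linear scale factor is the same in every direction and equals sec φ = 1/cos φ.
Areal scale = k² = sec²φ = 1/cos²(51.1°) = 1/0.6280² = 2.536.
True area = apparent / (areal scale) = 9800 / 2.536 ≈ 3860 km².

3860 km²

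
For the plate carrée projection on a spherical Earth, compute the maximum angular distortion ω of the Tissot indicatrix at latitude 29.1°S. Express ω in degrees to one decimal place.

7.7°

In the plate carrée (x = Rλ, y = Rφ), meridians are true-scale (h = 1) and parallels are stretched by k = sec φ.
At 29.1°: h = 1.000, k = 1.144; principal scales a = 1.144, b = 1.000.
sin(ω/2) = (a − b)/(a + b) = 0.1445/2.144 = 0.06737, so ω = 2 arcsin(0.06737) ≈ 7.7°.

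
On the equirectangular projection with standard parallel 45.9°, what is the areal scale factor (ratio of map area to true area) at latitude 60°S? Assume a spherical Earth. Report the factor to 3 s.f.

1.39

The equidistant cylindrical projection with φ₀ = 45.9° has h = 1 (meridians true) and k = cos φ₀ / cos φ along parallels.
Areal scale = h·k = 1 × cos φ₀ / cos φ; at 60°, h = 1.000, k = 1.392, so h·k = 1.392.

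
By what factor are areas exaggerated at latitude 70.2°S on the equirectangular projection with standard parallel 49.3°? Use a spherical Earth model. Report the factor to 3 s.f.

The equidistant cylindrical projection with φ₀ = 49.3° has h = 1 (meridians true) and k = cos φ₀ / cos φ along parallels.
Areal scale = h·k = 1 × cos φ₀ / cos φ; at 70.2°, h = 1.000, k = 1.925, so h·k = 1.925.

1.93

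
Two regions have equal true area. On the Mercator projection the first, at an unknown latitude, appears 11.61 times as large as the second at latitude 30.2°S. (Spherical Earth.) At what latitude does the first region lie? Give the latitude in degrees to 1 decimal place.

On Mercator, (apparent₁)/(apparent₂) = sec²φ₁ / sec²φ₂ when true areas are equal.
cos²φ₂ / cos²φ₁ = 11.61  ⇒  cos φ₁ = cos 30.2° / √11.61 = 0.8643/3.407 = 0.2537.
φ₁ = arccos(0.2537) ≈ 75.3°.

75.3°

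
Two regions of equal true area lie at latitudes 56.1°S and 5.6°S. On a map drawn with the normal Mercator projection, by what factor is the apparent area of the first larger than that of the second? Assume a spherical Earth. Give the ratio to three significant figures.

Mercator areal scale is sec²φ.
At 56.1°: sec²(56.1°) = 1/0.5577² = 3.215.
At 5.6°: sec²(5.6°) = 1/0.9952² = 1.010.
Ratio = 3.215/1.010 = cos²(5.6°)/cos²(56.1°) ≈ 3.18.

3.18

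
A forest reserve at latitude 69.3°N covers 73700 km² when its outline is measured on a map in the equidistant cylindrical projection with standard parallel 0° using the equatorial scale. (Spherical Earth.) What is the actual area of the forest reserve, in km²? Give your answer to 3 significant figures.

Plate carrée maps x = Rλ, y = Rφ. The meridian scale is h = 1 and the parallel scale is k = 1/cos φ = sec φ.
Areal scale = h·k = 1 × sec φ; at 69.3°, h = 1.000, k = 2.829, so h·k = 2.829.
True area = apparent / (areal scale) = 73700 / 2.829 ≈ 26100 km².

26100 km²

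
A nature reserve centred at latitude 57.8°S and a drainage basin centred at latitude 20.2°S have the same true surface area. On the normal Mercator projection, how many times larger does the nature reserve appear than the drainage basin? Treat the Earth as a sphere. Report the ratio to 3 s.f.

3.10

On Mercator, area is exaggerated by sec²φ = 1/cos²φ.
At 57.8°: sec²(57.8°) = 1/0.5329² = 3.522.
At 20.2°: sec²(20.2°) = 1/0.9385² = 1.135.
Ratio = 3.522/1.135 = cos²(20.2°)/cos²(57.8°) ≈ 3.10.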